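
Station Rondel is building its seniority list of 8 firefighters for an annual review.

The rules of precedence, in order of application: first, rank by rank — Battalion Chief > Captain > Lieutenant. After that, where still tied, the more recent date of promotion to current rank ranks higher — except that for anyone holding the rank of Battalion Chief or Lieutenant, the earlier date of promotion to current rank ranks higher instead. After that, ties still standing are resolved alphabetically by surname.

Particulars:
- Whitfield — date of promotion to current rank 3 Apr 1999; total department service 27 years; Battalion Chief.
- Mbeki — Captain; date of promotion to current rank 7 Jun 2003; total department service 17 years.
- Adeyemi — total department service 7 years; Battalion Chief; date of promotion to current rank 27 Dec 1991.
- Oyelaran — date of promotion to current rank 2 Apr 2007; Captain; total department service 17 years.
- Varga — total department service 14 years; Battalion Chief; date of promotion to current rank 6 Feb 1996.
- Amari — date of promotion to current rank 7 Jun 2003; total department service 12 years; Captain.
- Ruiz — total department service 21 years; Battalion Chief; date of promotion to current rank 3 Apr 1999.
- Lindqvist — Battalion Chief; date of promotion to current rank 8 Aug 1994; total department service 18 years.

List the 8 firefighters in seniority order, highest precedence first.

By rank: Adeyemi, Lindqvist, Varga, Ruiz and Whitfield (Battalion Chief); then Oyelaran, Amari and Mbeki (Captain).
Among Adeyemi, Lindqvist, Varga, Ruiz and Whitfield, by date of promotion to current rank (earlier first) (reversed rule for this group): Adeyemi (27 Dec 1991) before Lindqvist (8 Aug 1994) before Varga (6 Feb 1996) before Ruiz and Whitfield (3 Apr 1999).
Among Ruiz and Whitfield, alphabetically by surname: Ruiz before Whitfield.
Among Oyelaran, Amari and Mbeki, by date of promotion to current rank (later first): Oyelaran (2 Apr 2007) before Amari and Mbeki (7 Jun 2003).
Among Amari and Mbeki, alphabetically by surname: Amari before Mbeki.
Full order: Adeyemi, Lindqvist, Varga, Ruiz, Whitfield, Oyelaran, Amari, Mbeki.

Adeyemi, Lindqvist, Varga, Ruiz, Whitfield, Oyelaran, Amari, Mbeki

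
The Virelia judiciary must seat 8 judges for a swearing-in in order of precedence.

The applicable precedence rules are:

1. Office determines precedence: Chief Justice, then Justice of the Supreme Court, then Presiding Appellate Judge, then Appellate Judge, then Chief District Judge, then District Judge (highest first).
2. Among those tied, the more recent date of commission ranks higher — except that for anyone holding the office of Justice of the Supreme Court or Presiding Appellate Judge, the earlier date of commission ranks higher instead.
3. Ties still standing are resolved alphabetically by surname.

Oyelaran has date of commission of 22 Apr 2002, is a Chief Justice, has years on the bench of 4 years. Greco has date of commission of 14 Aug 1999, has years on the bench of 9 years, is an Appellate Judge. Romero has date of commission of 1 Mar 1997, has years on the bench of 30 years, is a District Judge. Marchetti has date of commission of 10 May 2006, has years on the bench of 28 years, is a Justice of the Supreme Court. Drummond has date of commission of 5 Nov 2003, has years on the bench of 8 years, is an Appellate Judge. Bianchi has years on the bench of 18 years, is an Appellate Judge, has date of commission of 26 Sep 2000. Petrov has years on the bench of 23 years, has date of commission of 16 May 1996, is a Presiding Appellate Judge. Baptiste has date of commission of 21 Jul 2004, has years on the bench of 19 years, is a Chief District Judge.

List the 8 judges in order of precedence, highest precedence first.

By office: Oyelaran (Chief Justice); then Marchetti (Justice of the Supreme Court); then Petrov (Presiding Appellate Judge); then Drummond, Bianchi and Greco (Appellate Judge); then Baptiste (Chief District Judge); then Romero (District Judge).
Among Drummond, Bianchi and Greco, by date of commission (later first): Drummond (5 Nov 2003) before Bianchi (26 Sep 2000) before Greco (14 Aug 1999).
Full order: Oyelaran, Marchetti, Petrov, Drummond, Bianchi, Greco, Baptiste, Romero.

Oyelaran, Marchetti, Petrov, Drummond, Bianchi, Greco, Baptiste, Romero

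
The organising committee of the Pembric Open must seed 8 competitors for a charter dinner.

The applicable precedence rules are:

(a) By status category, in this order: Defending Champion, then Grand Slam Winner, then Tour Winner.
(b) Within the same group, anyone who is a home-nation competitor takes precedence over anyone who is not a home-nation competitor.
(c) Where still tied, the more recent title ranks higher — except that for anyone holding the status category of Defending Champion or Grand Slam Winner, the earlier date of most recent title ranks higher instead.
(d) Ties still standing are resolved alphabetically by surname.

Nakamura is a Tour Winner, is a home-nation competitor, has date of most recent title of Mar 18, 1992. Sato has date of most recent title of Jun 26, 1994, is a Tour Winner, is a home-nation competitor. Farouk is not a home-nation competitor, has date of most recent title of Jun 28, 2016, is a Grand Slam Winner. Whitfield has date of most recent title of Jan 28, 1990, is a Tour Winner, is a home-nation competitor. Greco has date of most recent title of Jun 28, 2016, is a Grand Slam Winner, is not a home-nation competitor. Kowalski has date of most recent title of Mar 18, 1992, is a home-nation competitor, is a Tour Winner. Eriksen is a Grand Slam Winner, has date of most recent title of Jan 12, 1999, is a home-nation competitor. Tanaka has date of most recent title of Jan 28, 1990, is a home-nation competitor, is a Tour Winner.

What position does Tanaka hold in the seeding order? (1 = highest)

By status category: Eriksen, Farouk and Greco (Grand Slam Winner); then Sato, Kowalski, Nakamura, Tanaka and Whitfield (Tour Winner).
Among Eriksen, Farouk and Greco, a home-nation competitor before not a home-nation competitor: Eriksen (a home-nation competitor) before Farouk and Greco (not a home-nation competitor).
Farouk and Greco both have date of most recent title Jun 28, 2016, so the next rule applies.
Among Farouk and Greco, alphabetically by surname: Farouk before Greco.
Sato, Kowalski, Nakamura, Tanaka and Whitfield are each a home-nation competitor, so the next rule applies.
Among Sato, Kowalski, Nakamura, Tanaka and Whitfield, by date of most recent title (later first): Sato (Jun 26, 1994) before Kowalski and Nakamura (Mar 18, 1992) before Tanaka and Whitfield (Jan 28, 1990).
Among Kowalski and Nakamura, alphabetically by surname: Kowalski before Nakamura.
Among Tanaka and Whitfield, alphabetically by surname: Tanaka before Whitfield.
Order: Eriksen, Farouk, Greco, Sato, Kowalski, Nakamura, Tanaka, Whitfield. So position 7.

7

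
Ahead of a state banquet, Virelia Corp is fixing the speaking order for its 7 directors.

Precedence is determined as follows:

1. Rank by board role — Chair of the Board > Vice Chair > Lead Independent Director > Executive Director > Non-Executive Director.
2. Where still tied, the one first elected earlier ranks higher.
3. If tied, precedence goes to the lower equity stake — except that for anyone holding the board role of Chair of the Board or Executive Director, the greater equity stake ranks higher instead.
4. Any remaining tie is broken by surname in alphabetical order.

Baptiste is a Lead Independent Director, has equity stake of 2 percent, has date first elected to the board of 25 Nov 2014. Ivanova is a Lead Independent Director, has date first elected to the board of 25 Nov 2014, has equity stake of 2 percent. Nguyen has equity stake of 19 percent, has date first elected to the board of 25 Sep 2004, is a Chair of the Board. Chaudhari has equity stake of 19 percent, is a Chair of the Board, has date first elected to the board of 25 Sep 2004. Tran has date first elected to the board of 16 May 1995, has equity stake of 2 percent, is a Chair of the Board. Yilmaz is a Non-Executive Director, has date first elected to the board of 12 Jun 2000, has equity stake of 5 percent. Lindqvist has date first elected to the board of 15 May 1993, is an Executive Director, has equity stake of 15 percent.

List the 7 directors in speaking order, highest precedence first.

By board role: Tran, Chaudhari and Nguyen (Chair of the Board); then Baptiste and Ivanova (Lead Independent Director); then Lindqvist (Executive Director); then Yilmaz (Non-Executive Director).
Among Tran, Chaudhari and Nguyen, by date first elected to the board (earlier first): Tran (16 May 1995) before Chaudhari and Nguyen (25 Sep 2004).
Chaudhari and Nguyen both have equity stake 19 percent, so the next rule applies.
Among Chaudhari and Nguyen, alphabetically by surname: Chaudhari before Nguyen.
Baptiste and Ivanova both have date first elected to the board 25 Nov 2014, so the next rule applies.
Baptiste and Ivanova both have equity stake 2 percent, so the next rule applies.
Among Baptiste and Ivanova, alphabetically by surname: Baptiste before Ivanova.
Full order: Tran, Chaudhari, Nguyen, Baptiste, Ivanova, Lindqvist, Yilmaz.

Tran, Chaudhari, Nguyen, Baptiste, Ivanova, Lindqvist, Yilmaz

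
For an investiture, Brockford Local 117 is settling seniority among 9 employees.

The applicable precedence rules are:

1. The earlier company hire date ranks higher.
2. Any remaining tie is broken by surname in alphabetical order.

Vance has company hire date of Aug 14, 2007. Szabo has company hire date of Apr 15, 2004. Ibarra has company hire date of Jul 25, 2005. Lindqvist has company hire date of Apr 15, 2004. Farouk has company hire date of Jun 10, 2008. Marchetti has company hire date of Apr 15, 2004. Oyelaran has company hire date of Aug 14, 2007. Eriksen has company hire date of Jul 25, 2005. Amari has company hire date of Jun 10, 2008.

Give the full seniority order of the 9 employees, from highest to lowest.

Lindqvist, Marchetti, Szabo, Eriksen, Ibarra, Oyelaran, Vance, Amari, Farouk

By company hire date (earlier first): Lindqvist, Marchetti and Szabo (each Apr 15, 2004); then Eriksen and Ibarra (both Jul 25, 2005); then Oyelaran and Vance (both Aug 14, 2007); then Amari and Farouk (both Jun 10, 2008).
Among Lindqvist, Marchetti and Szabo, alphabetically by surname: Lindqvist before Marchetti before Szabo.
Among Eriksen and Ibarra, alphabetically by surname: Eriksen before Ibarra.
Among Oyelaran and Vance, alphabetically by surname: Oyelaran before Vance.
Among Amari and Farouk, alphabetically by surname: Amari before Farouk.
Full order: Lindqvist, Marchetti, Szabo, Eriksen, Ibarra, Oyelaran, Vance, Amari, Farouk.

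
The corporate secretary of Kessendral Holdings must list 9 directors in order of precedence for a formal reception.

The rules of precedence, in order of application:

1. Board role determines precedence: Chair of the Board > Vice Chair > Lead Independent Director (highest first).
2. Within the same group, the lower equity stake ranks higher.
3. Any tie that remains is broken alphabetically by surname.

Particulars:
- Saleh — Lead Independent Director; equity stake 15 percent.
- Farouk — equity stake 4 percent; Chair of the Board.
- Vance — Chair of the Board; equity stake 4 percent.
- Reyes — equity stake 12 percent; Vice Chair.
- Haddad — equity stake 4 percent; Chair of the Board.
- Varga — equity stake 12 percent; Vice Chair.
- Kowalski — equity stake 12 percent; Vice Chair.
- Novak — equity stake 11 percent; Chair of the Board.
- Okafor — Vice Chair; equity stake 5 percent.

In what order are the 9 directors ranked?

Farouk, Haddad, Vance, Novak, Okafor, Kowalski, Reyes, Varga, Saleh

By board role: Farouk, Haddad, Vance and Novak (Chair of the Board); then Okafor, Kowalski, Reyes and Varga (Vice Chair); then Saleh (Lead Independent Director).
Among Farouk, Haddad, Vance and Novak, by equity stake (lower first): Farouk, Haddad and Vance (4 percent) before Novak (11 percent).
Among Farouk, Haddad and Vance, alphabetically by surname: Farouk before Haddad before Vance.
Among Okafor, Kowalski, Reyes and Varga, by equity stake (lower first): Okafor (5 percent) before Kowalski, Reyes and Varga (12 percent).
Among Kowalski, Reyes and Varga, alphabetically by surname: Kowalski before Reyes before Varga.
Full order: Farouk, Haddad, Vance, Novak, Okafor, Kowalski, Reyes, Varga, Saleh.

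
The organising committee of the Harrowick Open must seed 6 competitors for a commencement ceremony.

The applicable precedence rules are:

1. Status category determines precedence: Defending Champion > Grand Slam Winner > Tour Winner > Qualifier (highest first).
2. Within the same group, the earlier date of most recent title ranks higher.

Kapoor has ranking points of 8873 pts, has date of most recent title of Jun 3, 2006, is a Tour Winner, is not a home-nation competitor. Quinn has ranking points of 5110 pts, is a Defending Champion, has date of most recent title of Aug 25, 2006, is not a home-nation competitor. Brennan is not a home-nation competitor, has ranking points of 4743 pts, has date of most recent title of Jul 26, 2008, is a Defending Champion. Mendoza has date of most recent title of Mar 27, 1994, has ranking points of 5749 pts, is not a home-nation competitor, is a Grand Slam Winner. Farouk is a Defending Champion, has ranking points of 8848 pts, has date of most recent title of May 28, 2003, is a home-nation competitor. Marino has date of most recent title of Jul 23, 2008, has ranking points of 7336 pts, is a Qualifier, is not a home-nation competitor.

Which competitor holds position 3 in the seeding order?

By status category: Farouk, Quinn and Brennan (Defending Champion); then Mendoza (Grand Slam Winner); then Kapoor (Tour Winner); then Marino (Qualifier).
Among Farouk, Quinn and Brennan, by date of most recent title (earlier first): Farouk (May 28, 2003) before Quinn (Aug 25, 2006) before Brennan (Jul 26, 2008).
Order: Farouk, Quinn, Brennan, Mendoza, Kapoor, Marino.

Brennan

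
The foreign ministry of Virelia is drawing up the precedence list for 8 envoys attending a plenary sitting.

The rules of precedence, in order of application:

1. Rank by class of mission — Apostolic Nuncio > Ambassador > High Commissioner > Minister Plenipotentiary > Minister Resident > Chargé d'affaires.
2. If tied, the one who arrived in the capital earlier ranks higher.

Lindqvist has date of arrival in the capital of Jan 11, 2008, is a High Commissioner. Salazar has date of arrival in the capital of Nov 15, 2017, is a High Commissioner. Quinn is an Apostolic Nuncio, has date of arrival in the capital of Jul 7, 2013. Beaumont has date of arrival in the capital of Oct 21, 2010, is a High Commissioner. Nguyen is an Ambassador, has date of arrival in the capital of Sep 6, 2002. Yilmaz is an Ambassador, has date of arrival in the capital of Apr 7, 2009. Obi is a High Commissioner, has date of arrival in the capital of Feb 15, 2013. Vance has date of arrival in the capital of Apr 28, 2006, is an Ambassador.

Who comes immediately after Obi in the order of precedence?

Salazar

By class of mission: Quinn (Apostolic Nuncio); then Nguyen, Vance and Yilmaz (Ambassador); then Lindqvist, Beaumont, Obi and Salazar (High Commissioner).
Among Nguyen, Vance and Yilmaz, by date of arrival in the capital (earlier first): Nguyen (Sep 6, 2002) before Vance (Apr 28, 2006) before Yilmaz (Apr 7, 2009).
Among Lindqvist, Beaumont, Obi and Salazar, by date of arrival in the capital (earlier first): Lindqvist (Jan 11, 2008) before Beaumont (Oct 21, 2010) before Obi (Feb 15, 2013) before Salazar (Nov 15, 2017).
Order: Quinn, Nguyen, Vance, Yilmaz, Lindqvist, Beaumont, Obi, Salazar.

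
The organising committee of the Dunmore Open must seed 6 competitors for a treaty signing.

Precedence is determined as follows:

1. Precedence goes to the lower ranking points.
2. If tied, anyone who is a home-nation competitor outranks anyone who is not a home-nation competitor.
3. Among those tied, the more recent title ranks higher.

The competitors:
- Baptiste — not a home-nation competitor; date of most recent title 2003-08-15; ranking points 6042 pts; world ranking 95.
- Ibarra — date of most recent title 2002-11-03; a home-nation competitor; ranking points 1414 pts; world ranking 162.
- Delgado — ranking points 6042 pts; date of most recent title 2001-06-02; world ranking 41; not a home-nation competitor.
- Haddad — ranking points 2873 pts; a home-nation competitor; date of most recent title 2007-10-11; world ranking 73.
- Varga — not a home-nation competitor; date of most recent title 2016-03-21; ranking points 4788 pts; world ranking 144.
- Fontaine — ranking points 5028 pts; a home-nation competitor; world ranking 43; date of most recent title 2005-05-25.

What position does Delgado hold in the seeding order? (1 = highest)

6

By ranking points (lower first): Ibarra (1414 pts); then Haddad (2873 pts); then Varga (4788 pts); then Fontaine (5028 pts); then Baptiste and Delgado (both 6042 pts).
Baptiste and Delgado are each not a home-nation competitor, so the next rule applies.
Among Baptiste and Delgado, by date of most recent title (later first): Baptiste (2003-08-15) before Delgado (2001-06-02).
Order: Ibarra, Haddad, Varga, Fontaine, Baptiste, Delgado. So position 6.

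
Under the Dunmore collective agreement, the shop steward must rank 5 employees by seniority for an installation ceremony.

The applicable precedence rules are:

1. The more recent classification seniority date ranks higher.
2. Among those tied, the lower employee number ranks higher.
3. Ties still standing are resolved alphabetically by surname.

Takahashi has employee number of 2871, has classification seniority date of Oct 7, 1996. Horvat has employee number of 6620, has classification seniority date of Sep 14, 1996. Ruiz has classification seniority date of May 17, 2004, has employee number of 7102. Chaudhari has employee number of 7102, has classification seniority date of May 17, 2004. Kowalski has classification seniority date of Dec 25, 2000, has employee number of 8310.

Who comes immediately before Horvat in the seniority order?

By classification seniority date (later first): Chaudhari and Ruiz (both May 17, 2004); then Kowalski (Dec 25, 2000); then Takahashi (Oct 7, 1996); then Horvat (Sep 14, 1996).
Chaudhari and Ruiz both have employee number 7102, so the next rule applies.
Among Chaudhari and Ruiz, alphabetically by surname: Chaudhari before Ruiz.
Order: Chaudhari, Ruiz, Kowalski, Takahashi, Horvat.

Takahashi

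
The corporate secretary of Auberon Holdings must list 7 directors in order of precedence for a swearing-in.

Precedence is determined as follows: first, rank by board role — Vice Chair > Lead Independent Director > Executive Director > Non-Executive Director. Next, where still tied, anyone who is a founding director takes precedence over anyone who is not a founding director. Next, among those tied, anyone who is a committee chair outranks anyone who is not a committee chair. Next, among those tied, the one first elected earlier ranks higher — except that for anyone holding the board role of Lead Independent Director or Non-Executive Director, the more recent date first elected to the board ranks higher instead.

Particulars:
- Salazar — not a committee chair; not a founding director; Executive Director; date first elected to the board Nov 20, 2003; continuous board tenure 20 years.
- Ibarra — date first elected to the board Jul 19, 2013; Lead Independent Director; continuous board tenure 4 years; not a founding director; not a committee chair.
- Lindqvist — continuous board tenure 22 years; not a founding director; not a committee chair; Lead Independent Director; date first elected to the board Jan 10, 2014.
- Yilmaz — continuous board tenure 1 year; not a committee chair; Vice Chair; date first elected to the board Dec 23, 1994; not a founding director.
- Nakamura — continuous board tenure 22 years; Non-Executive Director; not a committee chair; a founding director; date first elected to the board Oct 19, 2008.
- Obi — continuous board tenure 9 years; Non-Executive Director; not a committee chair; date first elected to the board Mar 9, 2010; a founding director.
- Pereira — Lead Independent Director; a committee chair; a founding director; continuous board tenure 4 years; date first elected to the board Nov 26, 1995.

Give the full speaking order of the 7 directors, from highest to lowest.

By board role: Yilmaz (Vice Chair); then Pereira, Lindqvist and Ibarra (Lead Independent Director); then Salazar (Executive Director); then Obi and Nakamura (Non-Executive Director).
Among Pereira, Lindqvist and Ibarra, a founding director before not a founding director: Pereira (a founding director) before Lindqvist and Ibarra (not a founding director).
Lindqvist and Ibarra are each not a committee chair, so the next rule applies.
Among Lindqvist and Ibarra, by date first elected to the board (later first) (reversed rule for this group): Lindqvist (Jan 10, 2014) before Ibarra (Jul 19, 2013).
Obi and Nakamura are each a founding director, so the next rule applies.
Obi and Nakamura are each not a committee chair, so the next rule applies.
Among Obi and Nakamura, by date first elected to the board (later first) (reversed rule for this group): Obi (Mar 9, 2010) before Nakamura (Oct 19, 2008).
Full order: Yilmaz, Pereira, Lindqvist, Ibarra, Salazar, Obi, Nakamura.

Yilmaz, Pereira, Lindqvist, Ibarra, Salazar, Obi, Nakamura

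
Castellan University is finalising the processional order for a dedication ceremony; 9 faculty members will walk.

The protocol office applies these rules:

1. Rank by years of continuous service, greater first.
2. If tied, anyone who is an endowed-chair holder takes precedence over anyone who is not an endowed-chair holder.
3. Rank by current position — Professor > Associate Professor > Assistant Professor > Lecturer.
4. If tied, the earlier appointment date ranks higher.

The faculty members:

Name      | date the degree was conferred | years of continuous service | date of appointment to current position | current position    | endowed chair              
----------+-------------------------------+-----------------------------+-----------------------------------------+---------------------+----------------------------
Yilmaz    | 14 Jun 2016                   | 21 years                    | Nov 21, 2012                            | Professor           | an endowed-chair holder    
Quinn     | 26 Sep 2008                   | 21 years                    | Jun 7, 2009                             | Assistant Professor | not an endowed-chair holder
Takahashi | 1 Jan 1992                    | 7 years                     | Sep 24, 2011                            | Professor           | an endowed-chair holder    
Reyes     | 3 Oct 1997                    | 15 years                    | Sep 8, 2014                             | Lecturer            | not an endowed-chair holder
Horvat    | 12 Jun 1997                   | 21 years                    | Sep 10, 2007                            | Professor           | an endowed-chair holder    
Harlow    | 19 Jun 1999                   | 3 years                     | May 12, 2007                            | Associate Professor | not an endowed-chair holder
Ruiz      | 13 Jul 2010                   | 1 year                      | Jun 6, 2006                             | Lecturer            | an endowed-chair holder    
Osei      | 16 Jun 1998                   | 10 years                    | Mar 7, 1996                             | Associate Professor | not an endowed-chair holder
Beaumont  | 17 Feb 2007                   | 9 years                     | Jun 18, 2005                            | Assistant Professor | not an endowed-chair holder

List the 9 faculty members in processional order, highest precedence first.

By years of continuous service (higher first): Horvat, Yilmaz and Quinn (each 21 years); then Reyes (15 years); then Osei (10 years); then Beaumont (9 years); then Takahashi (7 years); then Harlow (3 years); then Ruiz (1 year).
Among Horvat, Yilmaz and Quinn, an endowed-chair holder before not an endowed-chair holder: Horvat and Yilmaz (an endowed-chair holder) before Quinn (not an endowed-chair holder).
Horvat and Yilmaz are each Professor, so the next rule applies.
Among Horvat and Yilmaz, by date of appointment to current position (earlier first): Horvat (Sep 10, 2007) before Yilmaz (Nov 21, 2012).
Full order: Horvat, Yilmaz, Quinn, Reyes, Osei, Beaumont, Takahashi, Harlow, Ruiz.

Horvat, Yilmaz, Quinn, Reyes, Osei, Beaumont, Takahashi, Harlow, Ruiz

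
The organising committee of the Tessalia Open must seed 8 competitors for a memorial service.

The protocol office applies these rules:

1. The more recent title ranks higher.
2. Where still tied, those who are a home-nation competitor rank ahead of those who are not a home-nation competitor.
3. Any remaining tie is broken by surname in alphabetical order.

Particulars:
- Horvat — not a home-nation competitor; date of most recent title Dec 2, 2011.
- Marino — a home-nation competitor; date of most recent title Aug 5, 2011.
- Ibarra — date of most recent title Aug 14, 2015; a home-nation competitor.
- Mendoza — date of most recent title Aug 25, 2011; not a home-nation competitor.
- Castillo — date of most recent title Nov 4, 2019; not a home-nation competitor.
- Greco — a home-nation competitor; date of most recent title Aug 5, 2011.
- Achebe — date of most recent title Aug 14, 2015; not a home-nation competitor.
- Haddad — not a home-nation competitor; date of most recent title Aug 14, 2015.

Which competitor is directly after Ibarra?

By date of most recent title (later first): Castillo (Nov 4, 2019); then Ibarra, Achebe and Haddad (each Aug 14, 2015); then Horvat (Dec 2, 2011); then Mendoza (Aug 25, 2011); then Greco and Marino (both Aug 5, 2011).
Among Ibarra, Achebe and Haddad, a home-nation competitor before not a home-nation competitor: Ibarra (a home-nation competitor) before Achebe and Haddad (not a home-nation competitor).
Among Achebe and Haddad, alphabetically by surname: Achebe before Haddad.
Greco and Marino are each a home-nation competitor, so the next rule applies.
Among Greco and Marino, alphabetically by surname: Greco before Marino.
Order: Castillo, Ibarra, Achebe, Haddad, Horvat, Mendoza, Greco, Marino.

Achebe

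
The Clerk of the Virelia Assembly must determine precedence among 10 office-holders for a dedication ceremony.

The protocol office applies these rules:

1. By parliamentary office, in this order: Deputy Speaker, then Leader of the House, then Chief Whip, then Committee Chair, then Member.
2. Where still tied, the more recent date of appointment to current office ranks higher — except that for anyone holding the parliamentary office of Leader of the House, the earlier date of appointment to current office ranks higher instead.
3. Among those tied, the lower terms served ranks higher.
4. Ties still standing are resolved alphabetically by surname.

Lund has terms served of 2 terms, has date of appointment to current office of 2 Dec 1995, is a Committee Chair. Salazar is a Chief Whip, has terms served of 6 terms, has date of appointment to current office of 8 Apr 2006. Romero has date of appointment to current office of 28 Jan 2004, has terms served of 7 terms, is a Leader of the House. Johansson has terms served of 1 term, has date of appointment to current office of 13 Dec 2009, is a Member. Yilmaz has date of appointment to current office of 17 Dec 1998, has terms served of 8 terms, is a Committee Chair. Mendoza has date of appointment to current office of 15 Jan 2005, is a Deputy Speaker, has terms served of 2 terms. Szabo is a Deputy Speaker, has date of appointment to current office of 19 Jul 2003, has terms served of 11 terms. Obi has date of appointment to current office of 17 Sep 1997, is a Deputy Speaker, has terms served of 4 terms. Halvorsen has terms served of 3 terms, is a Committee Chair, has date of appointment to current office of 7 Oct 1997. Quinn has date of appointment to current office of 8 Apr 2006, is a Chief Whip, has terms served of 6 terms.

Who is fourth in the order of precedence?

Romero

By parliamentary office: Mendoza, Szabo and Obi (Deputy Speaker); then Romero (Leader of the House); then Quinn and Salazar (Chief Whip); then Yilmaz, Halvorsen and Lund (Committee Chair); then Johansson (Member).
Among Mendoza, Szabo and Obi, by date of appointment to current office (later first): Mendoza (15 Jan 2005) before Szabo (19 Jul 2003) before Obi (17 Sep 1997).
Quinn and Salazar both have date of appointment to current office 8 Apr 2006, so the next rule applies.
Quinn and Salazar both have terms served 6 terms, so the next rule applies.
Among Quinn and Salazar, alphabetically by surname: Quinn before Salazar.
Among Yilmaz, Halvorsen and Lund, by date of appointment to current office (later first): Yilmaz (17 Dec 1998) before Halvorsen (7 Oct 1997) before Lund (2 Dec 1995).
Order: Mendoza, Szabo, Obi, Romero, Quinn, Salazar, Yilmaz, Halvorsen, Lund, Johansson.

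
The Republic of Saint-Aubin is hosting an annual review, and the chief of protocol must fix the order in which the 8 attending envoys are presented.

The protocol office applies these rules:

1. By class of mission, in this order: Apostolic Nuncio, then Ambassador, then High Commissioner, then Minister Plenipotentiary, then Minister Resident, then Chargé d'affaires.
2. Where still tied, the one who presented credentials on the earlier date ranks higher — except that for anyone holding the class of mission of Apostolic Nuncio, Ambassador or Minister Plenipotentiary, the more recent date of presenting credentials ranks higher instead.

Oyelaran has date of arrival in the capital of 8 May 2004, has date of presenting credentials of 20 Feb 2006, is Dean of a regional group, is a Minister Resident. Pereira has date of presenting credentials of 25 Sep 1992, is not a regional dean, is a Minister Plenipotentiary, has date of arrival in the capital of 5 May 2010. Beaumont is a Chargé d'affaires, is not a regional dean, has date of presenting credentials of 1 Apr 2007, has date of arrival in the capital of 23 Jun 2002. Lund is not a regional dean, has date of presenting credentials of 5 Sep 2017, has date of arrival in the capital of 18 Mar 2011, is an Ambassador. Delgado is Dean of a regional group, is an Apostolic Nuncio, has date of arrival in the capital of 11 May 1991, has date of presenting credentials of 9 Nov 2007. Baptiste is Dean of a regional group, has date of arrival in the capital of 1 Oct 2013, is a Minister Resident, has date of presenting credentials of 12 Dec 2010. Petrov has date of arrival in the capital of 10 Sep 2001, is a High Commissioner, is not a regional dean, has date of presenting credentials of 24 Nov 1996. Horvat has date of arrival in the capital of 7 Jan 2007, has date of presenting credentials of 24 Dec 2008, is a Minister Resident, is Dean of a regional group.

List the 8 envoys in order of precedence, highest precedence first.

Delgado, Lund, Petrov, Pereira, Oyelaran, Horvat, Baptiste, Beaumont

By class of mission: Delgado (Apostolic Nuncio); then Lund (Ambassador); then Petrov (High Commissioner); then Pereira (Minister Plenipotentiary); then Oyelaran, Horvat and Baptiste (Minister Resident); then Beaumont (Chargé d'affaires).
Among Oyelaran, Horvat and Baptiste, by date of presenting credentials (earlier first): Oyelaran (20 Feb 2006) before Horvat (24 Dec 2008) before Baptiste (12 Dec 2010).
Full order: Delgado, Lund, Petrov, Pereira, Oyelaran, Horvat, Baptiste, Beaumont.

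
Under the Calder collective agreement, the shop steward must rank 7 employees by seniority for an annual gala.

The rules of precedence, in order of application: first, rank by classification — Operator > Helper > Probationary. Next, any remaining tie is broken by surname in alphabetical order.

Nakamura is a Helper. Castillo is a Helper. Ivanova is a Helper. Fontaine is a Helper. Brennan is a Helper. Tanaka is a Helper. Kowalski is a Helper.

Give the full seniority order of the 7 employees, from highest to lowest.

Brennan, Castillo, Fontaine, Ivanova, Kowalski, Nakamura, Tanaka

By classification: Brennan, Castillo, Fontaine, Ivanova, Kowalski, Nakamura and Tanaka (Helper).
Among Brennan, Castillo, Fontaine, Ivanova, Kowalski, Nakamura and Tanaka, alphabetically by surname: Brennan before Castillo before Fontaine before Ivanova before Kowalski before Nakamura before Tanaka.
Full order: Brennan, Castillo, Fontaine, Ivanova, Kowalski, Nakamura, Tanaka.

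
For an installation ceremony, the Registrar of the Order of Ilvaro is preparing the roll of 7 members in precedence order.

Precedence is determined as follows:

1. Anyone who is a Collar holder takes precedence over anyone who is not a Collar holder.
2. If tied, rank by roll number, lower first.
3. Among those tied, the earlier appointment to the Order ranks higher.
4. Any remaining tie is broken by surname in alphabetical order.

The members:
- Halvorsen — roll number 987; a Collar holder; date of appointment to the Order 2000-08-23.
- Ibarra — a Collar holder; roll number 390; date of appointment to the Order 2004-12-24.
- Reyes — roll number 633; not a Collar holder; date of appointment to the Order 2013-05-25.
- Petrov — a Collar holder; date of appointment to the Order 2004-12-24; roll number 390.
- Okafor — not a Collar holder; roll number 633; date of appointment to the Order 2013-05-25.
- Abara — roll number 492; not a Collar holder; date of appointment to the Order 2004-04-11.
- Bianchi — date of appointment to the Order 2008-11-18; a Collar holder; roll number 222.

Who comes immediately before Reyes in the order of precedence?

Okafor

By the first rule: Bianchi, Ibarra, Petrov and Halvorsen (each a Collar holder); then Abara, Okafor and Reyes (each not a Collar holder).
Among Bianchi, Ibarra, Petrov and Halvorsen, by roll number (lower first): Bianchi (222) before Ibarra and Petrov (390) before Halvorsen (987).
Ibarra and Petrov both have date of appointment to the Order 2004-12-24, so the next rule applies.
Among Ibarra and Petrov, alphabetically by surname: Ibarra before Petrov.
Among Abara, Okafor and Reyes, by roll number (lower first): Abara (492) before Okafor and Reyes (633).
Okafor and Reyes both have date of appointment to the Order 2013-05-25, so the next rule applies.
Among Okafor and Reyes, alphabetically by surname: Okafor before Reyes.
Order: Bianchi, Ibarra, Petrov, Halvorsen, Abara, Okafor, Reyes.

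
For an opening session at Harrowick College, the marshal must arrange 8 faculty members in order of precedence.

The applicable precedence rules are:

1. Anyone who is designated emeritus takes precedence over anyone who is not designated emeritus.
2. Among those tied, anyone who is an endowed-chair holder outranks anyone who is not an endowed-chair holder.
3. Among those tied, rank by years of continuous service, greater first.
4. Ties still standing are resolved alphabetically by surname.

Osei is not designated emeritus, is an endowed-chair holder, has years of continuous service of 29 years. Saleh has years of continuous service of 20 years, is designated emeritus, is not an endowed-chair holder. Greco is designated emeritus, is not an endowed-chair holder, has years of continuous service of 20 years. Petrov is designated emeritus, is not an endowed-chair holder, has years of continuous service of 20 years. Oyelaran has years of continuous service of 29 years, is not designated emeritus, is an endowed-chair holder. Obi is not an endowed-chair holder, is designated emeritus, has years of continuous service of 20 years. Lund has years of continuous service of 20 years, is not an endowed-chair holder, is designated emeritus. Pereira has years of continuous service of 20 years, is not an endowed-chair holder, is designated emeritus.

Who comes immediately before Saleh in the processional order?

Petrov

By the first rule: Greco, Lund, Obi, Pereira, Petrov and Saleh (each designated emeritus); then Osei and Oyelaran (both not designated emeritus).
Greco, Lund, Obi, Pereira, Petrov and Saleh are each not an endowed-chair holder, so the next rule applies.
Greco, Lund, Obi, Pereira, Petrov and Saleh all have years of continuous service 20 years, so the next rule applies.
Among Greco, Lund, Obi, Pereira, Petrov and Saleh, alphabetically by surname: Greco before Lund before Obi before Pereira before Petrov before Saleh.
Osei and Oyelaran are each an endowed-chair holder, so the next rule applies.
Osei and Oyelaran both have years of continuous service 29 years, so the next rule applies.
Among Osei and Oyelaran, alphabetically by surname: Osei before Oyelaran.
Order: Greco, Lund, Obi, Pereira, Petrov, Saleh, Osei, Oyelaran.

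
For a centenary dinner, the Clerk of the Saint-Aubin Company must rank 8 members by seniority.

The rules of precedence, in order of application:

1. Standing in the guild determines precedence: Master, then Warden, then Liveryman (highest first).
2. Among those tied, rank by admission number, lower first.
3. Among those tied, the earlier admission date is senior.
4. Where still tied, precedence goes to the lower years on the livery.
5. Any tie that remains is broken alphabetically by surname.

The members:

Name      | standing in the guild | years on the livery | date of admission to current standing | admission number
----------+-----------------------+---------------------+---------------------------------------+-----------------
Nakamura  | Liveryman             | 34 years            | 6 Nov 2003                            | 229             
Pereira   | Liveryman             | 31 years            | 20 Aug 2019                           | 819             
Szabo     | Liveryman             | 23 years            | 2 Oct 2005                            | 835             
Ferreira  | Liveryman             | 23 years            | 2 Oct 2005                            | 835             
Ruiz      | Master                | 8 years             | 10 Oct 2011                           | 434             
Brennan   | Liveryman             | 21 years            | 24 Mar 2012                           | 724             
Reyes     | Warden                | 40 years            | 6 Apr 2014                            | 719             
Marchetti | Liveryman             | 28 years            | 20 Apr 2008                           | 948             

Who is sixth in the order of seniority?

By standing in the guild: Ruiz (Master); then Reyes (Warden); then Nakamura, Brennan, Pereira, Ferreira, Szabo and Marchetti (Liveryman).
Among Nakamura, Brennan, Pereira, Ferreira, Szabo and Marchetti, by admission number (lower first): Nakamura (229) before Brennan (724) before Pereira (819) before Ferreira and Szabo (835) before Marchetti (948).
Ferreira and Szabo both have date of admission to current standing 2 Oct 2005, so the next rule applies.
Ferreira and Szabo both have years on the livery 23 years, so the next rule applies.
Among Ferreira and Szabo, alphabetically by surname: Ferreira before Szabo.
Order: Ruiz, Reyes, Nakamura, Brennan, Pereira, Ferreira, Szabo, Marchetti.

Ferreira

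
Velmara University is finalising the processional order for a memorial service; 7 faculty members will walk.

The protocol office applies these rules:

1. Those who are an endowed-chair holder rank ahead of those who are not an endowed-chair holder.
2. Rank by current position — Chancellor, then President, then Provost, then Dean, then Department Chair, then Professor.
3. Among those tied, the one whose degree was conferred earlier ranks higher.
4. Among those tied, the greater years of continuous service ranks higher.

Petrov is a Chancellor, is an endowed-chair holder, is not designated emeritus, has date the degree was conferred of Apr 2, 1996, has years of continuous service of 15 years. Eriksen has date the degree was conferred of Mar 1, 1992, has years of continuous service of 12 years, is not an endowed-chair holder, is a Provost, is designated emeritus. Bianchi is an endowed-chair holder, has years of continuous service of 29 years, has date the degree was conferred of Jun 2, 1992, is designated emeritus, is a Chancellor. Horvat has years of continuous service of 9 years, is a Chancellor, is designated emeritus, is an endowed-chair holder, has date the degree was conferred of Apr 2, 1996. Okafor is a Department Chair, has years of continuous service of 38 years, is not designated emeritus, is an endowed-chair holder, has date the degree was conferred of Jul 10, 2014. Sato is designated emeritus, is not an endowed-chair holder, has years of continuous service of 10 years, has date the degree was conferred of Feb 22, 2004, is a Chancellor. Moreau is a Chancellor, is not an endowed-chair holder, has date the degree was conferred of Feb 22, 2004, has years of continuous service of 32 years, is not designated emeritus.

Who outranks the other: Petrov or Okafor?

By the first rule: Bianchi, Petrov, Horvat and Okafor (each an endowed-chair holder); then Moreau, Sato and Eriksen (each not an endowed-chair holder).
Among Bianchi, Petrov, Horvat and Okafor, by current position: Bianchi, Petrov and Horvat (Chancellor) before Okafor (Department Chair).
Among Bianchi, Petrov and Horvat, by date the degree was conferred (earlier first): Bianchi (Jun 2, 1992) before Petrov and Horvat (Apr 2, 1996).
Among Petrov and Horvat, by years of continuous service (higher first): Petrov (15 years) before Horvat (9 years).
Among Moreau, Sato and Eriksen, by current position: Moreau and Sato (Chancellor) before Eriksen (Provost).
Moreau and Sato both have date the degree was conferred Feb 22, 2004, so the next rule applies.
Among Moreau and Sato, by years of continuous service (higher first): Moreau (32 years) before Sato (10 years).
So Petrov takes precedence.

Petrov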